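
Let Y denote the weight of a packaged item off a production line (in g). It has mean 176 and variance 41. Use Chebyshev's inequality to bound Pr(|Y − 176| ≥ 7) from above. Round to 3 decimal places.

Chebyshev: Pr(|Y − μ| ≥ t) ≤ Var(Y)/t².
Bound = 41 / 49 = 0.8367.

0.837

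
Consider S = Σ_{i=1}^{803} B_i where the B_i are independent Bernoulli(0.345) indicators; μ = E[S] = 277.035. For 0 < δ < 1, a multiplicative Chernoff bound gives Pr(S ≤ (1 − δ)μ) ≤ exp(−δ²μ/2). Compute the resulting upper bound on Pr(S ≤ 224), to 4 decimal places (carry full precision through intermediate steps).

0.0062

Write 224 = (1 − δ)μ, so δ = 1 − 224/277.035 = 0.1914379…
Then the exponent is δ²μ/2 = (μ − 224)²/(2μ) = 5.076455.
Bound = exp(−5.076455) = 0.00624.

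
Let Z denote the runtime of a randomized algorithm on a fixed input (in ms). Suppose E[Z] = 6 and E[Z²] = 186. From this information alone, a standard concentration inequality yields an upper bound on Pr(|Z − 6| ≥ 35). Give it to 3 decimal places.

0.122

The first two moments determine the variance, so Chebyshev's inequality is the sharpest standard bound available.
Var(Z) = E[Z²] − (E[Z])² = 186 − 36 = 150.
Chebyshev's inequality: Pr(|Z − μ| ≥ t) ≤ Var(Z)/t² = 150/1225 = 0.1224.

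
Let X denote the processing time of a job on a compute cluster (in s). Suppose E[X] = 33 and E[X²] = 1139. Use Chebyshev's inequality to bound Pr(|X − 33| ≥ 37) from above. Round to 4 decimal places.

Var(X) = E[X²] − (E[X])² = 1139 − 1089 = 50.
Chebyshev's inequality: Pr(|X − μ| ≥ t) ≤ Var(X)/t² = 50/1369 = 0.0365.

0.0365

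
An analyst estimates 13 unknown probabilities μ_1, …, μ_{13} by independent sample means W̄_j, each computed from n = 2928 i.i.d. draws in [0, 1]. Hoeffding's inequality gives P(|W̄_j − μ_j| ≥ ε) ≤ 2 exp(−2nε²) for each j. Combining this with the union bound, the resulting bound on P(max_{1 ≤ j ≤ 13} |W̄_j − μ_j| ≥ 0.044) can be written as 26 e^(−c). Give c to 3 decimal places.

11.337

Union bound over the 13 events: P(max_{1 ≤ j ≤ 13} |W̄_j − μ_j| ≥ 0.044) ≤ 13·2·exp(−2nε²) = 26 exp(−2·2928·0.044²).
So c = 2·2928·0.044² = 11.3372.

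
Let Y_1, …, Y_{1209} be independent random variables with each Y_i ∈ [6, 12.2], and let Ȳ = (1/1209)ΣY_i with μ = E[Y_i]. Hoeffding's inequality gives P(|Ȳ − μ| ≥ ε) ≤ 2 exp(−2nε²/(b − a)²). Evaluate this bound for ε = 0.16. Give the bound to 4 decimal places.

0.3996

Exponent: 2nε²/(b − a)² = 2·1209·0.16² / 6.2² = 1.61032.
Bound = 2·exp(−1.61032) = 0.39965.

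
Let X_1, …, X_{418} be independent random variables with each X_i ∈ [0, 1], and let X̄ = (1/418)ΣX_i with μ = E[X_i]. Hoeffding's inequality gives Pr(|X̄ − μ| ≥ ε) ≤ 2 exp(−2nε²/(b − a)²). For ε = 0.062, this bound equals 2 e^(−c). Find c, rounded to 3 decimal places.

3.214

c = 2nε²/(b − a)² = 2·418·0.062² / 1² = 3.2136.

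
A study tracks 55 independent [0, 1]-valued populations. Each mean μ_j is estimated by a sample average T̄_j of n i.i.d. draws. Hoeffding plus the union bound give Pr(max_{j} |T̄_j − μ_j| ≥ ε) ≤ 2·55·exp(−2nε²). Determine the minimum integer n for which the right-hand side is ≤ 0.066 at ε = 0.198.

Need 2·55·exp(−2nε²) ≤ 0.066, i.e. exp(−2nε²) ≤ 0.066/110.
So 2nε² ≥ ln(110/0.066) = 7.418581.
Hence n ≥ 7.418581/(2·0.198²) = 94.615.
The smallest integer n is 95.

95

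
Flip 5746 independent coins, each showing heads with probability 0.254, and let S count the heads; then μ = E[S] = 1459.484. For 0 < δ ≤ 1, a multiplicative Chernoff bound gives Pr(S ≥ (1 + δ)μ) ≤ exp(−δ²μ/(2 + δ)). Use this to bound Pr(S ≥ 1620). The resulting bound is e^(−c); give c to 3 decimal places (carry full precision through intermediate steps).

8.367

Write 1620 = (1 + δ)μ, so δ = 1620/1459.484 − 1 = 0.1099813…
Then the exponent is δ²μ/(2 + δ) = (1620 − μ)² / (μ·(2 + δ)) = 8.366787.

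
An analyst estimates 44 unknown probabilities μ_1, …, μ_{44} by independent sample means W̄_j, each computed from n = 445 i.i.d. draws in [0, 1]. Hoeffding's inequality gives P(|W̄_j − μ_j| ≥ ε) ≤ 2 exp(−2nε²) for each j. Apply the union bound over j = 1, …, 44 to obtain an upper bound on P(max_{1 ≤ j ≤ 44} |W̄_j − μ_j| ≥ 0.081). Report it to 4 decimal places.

0.2562

Per-experiment Hoeffding bound: 2·exp(−2·445·0.081²) = 2·exp(−5.83929) = 0.0058218.
Union bound over 44 events: 44·0.0058218 = 0.25616.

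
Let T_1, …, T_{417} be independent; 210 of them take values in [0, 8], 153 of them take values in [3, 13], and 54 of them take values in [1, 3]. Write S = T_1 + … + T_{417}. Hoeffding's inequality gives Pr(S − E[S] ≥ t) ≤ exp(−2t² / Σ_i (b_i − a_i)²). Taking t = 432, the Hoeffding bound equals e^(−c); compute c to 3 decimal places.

Σ(b_i − a_i)² = 210·8² + 153·10² + 54·2² = 28956.
c = 2t² / 28956 = 2·432² / 28956 = 12.8902.

12.890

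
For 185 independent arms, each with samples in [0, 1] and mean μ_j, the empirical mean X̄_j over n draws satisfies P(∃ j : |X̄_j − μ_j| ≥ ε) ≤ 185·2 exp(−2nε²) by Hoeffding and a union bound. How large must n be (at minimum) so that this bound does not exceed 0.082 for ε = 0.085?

Need 2·185·exp(−2nε²) ≤ 0.082, i.e. exp(−2nε²) ≤ 0.082/370.
So 2nε² ≥ ln(370/0.082) = 8.414539.
Hence n ≥ 8.414539/(2·0.085²) = 582.321.
The smallest integer n is 583.

583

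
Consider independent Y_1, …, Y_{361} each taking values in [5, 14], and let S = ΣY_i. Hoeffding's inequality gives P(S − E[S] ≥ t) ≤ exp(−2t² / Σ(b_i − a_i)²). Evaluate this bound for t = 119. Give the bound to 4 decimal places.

0.3796

Σ(b_i − a_i)² = 361·(9)² = 29241.
Exponent = 2·119²/29241 = 0.9686.
Bound = exp(−0.9686) = 0.37962.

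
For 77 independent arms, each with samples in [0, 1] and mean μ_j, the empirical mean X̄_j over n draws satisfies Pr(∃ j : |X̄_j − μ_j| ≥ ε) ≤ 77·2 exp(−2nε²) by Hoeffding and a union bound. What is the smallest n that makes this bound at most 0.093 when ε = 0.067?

826

Need 2·77·exp(−2nε²) ≤ 0.093, i.e. exp(−2nε²) ≤ 0.093/154.
So 2nε² ≥ ln(154/0.093) = 7.412108.
Hence n ≥ 7.412108/(2·0.067²) = 825.586.
The smallest integer n is 826.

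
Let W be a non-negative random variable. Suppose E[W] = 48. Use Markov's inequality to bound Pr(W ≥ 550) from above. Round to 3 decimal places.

Markov's inequality: for a non-negative random variable, Pr(W ≥ a) ≤ E[W]/a.
Here E[W] = 48 and a = 550, so the bound is 48/550 = 0.0873.

0.087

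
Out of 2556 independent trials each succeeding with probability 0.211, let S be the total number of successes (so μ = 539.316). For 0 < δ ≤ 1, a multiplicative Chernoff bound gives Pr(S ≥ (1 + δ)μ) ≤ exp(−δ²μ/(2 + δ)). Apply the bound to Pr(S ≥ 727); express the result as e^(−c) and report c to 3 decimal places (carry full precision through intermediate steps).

27.817

Write 727 = (1 + δ)μ, so δ = 727/539.316 − 1 = 0.3480038…
Then the exponent is δ²μ/(2 + δ) = (727 − μ)² / (μ·(2 + δ)) = 27.817136.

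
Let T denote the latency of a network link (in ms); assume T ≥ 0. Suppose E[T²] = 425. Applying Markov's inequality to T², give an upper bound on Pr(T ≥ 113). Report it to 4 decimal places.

0.0333

Since T ≥ 0, the event {T ≥ 113} is the same as {T² ≥ 12769}.
Markov's inequality applied to T² gives Pr(T² ≥ 12769) ≤ E[T²]/12769 = 425/12769 = 0.0333.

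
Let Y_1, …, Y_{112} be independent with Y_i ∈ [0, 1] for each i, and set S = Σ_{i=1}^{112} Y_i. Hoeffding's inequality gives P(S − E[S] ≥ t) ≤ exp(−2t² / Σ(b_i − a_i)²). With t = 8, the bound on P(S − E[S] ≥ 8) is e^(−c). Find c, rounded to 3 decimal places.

1.143

Σ(b_i − a_i)² = 112·(1)² = 112.
c = 2t²/112 = 2·8²/112 = 1.1429.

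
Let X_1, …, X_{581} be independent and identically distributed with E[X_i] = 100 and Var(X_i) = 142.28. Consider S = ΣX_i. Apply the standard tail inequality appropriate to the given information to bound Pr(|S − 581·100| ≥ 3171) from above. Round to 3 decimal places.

0.008

With mean and variance of each term known, Chebyshev's inequality bounds the deviation of the sum (or sample mean).
Var(S) = n·Var(X_i) = 581·142.28 = 82664.68.
Chebyshev: Pr(|S − 581·100| ≥ 3171) ≤ Var(S)/3171² = 82664.68/10055241 = 0.0082.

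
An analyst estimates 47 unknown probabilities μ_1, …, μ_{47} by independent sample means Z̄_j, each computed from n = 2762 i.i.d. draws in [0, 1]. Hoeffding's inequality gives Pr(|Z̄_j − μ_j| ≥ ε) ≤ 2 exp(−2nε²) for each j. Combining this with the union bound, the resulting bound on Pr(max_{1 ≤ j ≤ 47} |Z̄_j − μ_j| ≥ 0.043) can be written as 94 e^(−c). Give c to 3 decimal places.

Union bound over the 47 events: Pr(max_{1 ≤ j ≤ 47} |Z̄_j − μ_j| ≥ 0.043) ≤ 47·2·exp(−2nε²) = 94 exp(−2·2762·0.043²).
So c = 2·2762·0.043² = 10.2139.

10.214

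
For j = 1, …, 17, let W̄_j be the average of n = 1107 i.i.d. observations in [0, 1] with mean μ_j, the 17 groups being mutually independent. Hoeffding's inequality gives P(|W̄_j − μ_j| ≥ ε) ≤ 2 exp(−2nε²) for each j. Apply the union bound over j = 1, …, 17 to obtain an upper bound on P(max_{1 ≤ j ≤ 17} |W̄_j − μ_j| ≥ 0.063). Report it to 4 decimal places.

Per-experiment Hoeffding bound: 2·exp(−2·1107·0.063²) = 2·exp(−8.78737) = 0.0003053.
Union bound over 17 events: 17·0.0003053 = 0.00519.

0.0052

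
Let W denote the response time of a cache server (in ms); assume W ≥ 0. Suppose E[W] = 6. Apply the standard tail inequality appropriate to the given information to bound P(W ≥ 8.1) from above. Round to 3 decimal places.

Only the mean of a non-negative variable is known, so Markov's inequality is the applicable tail bound.
Markov's inequality: for a non-negative random variable, P(W ≥ a) ≤ E[W]/a.
Here E[W] = 6 and a = 8.1, so the bound is 6/8.1 = 0.7407.

0.741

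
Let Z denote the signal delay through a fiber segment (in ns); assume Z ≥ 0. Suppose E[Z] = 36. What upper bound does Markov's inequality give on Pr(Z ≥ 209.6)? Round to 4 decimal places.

Markov's inequality: for a non-negative random variable, Pr(Z ≥ a) ≤ E[Z]/a.
Here E[Z] = 36 and a = 209.6, so the bound is 36/209.6 = 0.1718.

0.1718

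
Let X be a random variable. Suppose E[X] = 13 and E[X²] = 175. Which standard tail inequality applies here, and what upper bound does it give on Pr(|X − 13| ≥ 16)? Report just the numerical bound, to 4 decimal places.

The first two moments determine the variance, so Chebyshev's inequality is the sharpest standard bound available.
Var(X) = E[X²] − (E[X])² = 175 − 169 = 6.
Chebyshev's inequality: Pr(|X − μ| ≥ t) ≤ Var(X)/t² = 6/256 = 0.0234.

0.0234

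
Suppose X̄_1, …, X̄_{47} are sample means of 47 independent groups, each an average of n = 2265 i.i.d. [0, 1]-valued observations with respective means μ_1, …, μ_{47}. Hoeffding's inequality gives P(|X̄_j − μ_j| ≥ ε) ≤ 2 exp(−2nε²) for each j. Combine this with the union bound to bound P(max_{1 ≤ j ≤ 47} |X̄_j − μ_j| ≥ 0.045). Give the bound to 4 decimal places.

Per-experiment Hoeffding bound: 2·exp(−2·2265·0.045²) = 2·exp(−9.17325) = 0.00020756.
Union bound over 47 events: 47·0.00020756 = 0.00976.

0.0098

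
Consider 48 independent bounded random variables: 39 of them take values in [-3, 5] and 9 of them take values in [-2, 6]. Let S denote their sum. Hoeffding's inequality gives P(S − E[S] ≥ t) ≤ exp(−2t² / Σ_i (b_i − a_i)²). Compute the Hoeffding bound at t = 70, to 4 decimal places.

Σ(b_i − a_i)² = 39·8² + 9·8² = 3072.
Exponent = 2·70² / 3072 = 3.19010.
Bound = exp(−3.19010) = 0.04117.

0.0412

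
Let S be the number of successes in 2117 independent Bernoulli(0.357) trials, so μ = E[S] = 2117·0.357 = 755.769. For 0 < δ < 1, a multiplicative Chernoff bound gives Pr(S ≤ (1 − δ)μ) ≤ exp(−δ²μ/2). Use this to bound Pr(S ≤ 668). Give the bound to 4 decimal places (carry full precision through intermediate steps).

Write 668 = (1 − δ)μ, so δ = 1 − 668/755.769 = 0.116132…
Then the exponent is δ²μ/2 = (μ − 668)²/(2μ) = 5.096397.
Bound = exp(−5.096397) = 0.00612.

0.0061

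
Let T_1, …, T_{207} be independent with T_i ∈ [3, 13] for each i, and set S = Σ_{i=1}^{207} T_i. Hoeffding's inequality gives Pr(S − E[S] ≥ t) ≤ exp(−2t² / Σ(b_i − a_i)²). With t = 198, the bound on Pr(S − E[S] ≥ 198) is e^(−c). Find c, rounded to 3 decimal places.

Σ(b_i − a_i)² = 207·(10)² = 20700.
c = 2t²/20700 = 2·198²/20700 = 3.7878.

3.788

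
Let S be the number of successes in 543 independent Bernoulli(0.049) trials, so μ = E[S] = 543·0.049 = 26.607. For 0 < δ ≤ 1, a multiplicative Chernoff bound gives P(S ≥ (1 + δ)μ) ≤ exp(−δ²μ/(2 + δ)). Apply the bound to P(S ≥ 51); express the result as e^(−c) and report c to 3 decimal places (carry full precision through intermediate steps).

7.667

Write 51 = (1 + δ)μ, so δ = 51/26.607 − 1 = 0.9167888…
Then the exponent is δ²μ/(2 + δ) = (51 − μ)² / (μ·(2 + δ)) = 7.667072.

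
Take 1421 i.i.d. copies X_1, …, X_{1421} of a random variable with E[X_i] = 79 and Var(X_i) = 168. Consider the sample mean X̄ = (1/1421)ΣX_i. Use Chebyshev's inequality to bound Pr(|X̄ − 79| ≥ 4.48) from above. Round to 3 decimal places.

Var(X̄) = Var(X_i)/n = 168/1421 = 0.11823.
Chebyshev: Pr(|X̄ − 79| ≥ 4.48) ≤ Var(X̄)/(4.48)² = 168/(1421·4.48²) = 0.0059.

0.006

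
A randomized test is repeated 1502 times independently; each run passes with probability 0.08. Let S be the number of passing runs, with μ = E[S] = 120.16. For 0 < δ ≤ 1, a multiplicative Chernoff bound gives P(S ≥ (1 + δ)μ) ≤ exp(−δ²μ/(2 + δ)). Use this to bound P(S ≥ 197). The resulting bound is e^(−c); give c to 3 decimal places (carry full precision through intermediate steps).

Write 197 = (1 + δ)μ, so δ = 197/120.16 − 1 = 0.6394807…
Then the exponent is δ²μ/(2 + δ) = (197 − μ)² / (μ·(2 + δ)) = 18.616426.

18.616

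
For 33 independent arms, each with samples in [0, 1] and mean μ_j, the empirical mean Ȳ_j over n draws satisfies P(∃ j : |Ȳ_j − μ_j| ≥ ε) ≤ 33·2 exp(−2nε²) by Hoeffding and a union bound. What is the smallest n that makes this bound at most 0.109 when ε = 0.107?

280

Need 2·33·exp(−2nε²) ≤ 0.109, i.e. exp(−2nε²) ≤ 0.109/66.
So 2nε² ≥ ln(66/0.109) = 6.406062.
Hence n ≥ 6.406062/(2·0.107²) = 279.765.
The smallest integer n is 280.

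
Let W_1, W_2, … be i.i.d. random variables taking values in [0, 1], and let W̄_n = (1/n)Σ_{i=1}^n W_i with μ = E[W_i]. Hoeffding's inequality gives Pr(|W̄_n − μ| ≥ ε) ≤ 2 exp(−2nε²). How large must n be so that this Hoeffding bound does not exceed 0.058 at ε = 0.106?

Require 2·exp(−2nε²) ≤ 0.058, i.e. 2nε² ≥ ln(2/0.058) = 3.540459.
So n ≥ 3.540459 / (2·0.106²) = 157.550.
The smallest integer n is 158.

158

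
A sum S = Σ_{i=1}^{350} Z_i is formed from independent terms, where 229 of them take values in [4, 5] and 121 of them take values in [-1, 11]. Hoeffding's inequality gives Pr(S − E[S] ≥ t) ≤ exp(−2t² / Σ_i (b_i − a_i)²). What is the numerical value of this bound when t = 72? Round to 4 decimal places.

Σ(b_i − a_i)² = 229·1² + 121·12² = 17653.
Exponent = 2·72² / 17653 = 0.58732.
Bound = exp(−0.58732) = 0.55581.

0.5558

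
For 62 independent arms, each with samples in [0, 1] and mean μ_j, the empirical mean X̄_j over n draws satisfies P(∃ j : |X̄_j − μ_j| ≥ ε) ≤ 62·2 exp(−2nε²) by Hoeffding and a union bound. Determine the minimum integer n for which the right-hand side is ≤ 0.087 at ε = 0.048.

1576

Need 2·62·exp(−2nε²) ≤ 0.087, i.e. exp(−2nε²) ≤ 0.087/124.
So 2nε² ≥ ln(124/0.087) = 7.262129.
Hence n ≥ 7.262129/(2·0.048²) = 1575.983.
The smallest integer n is 1576.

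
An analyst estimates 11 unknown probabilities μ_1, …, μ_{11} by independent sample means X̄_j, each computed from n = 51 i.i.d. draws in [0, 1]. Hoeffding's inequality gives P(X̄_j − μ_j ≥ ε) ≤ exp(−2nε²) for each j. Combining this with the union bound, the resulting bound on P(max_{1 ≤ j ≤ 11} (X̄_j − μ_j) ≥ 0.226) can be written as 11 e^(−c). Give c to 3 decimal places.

5.210

Union bound over the 11 events: P(max_{1 ≤ j ≤ 11} (X̄_j − μ_j) ≥ 0.226) ≤ 11·exp(−2nε²) = 11 exp(−2·51·0.226²).
So c = 2·51·0.226² = 5.2098.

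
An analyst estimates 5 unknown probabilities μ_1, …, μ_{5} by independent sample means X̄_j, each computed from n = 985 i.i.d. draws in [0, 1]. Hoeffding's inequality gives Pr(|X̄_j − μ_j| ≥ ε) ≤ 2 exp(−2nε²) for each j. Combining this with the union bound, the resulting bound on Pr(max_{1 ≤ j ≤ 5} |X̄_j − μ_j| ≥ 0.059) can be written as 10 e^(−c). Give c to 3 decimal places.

6.858

Union bound over the 5 events: Pr(max_{1 ≤ j ≤ 5} |X̄_j − μ_j| ≥ 0.059) ≤ 5·2·exp(−2nε²) = 10 exp(−2·985·0.059²).
So c = 2·985·0.059² = 6.8576.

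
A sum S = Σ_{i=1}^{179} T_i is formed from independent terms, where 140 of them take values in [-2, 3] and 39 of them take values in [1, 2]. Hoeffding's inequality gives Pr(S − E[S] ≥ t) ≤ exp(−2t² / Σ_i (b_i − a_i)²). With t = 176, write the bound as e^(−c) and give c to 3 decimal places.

Σ(b_i − a_i)² = 140·5² + 39·1² = 3539.
c = 2t² / 3539 = 2·176² / 3539 = 17.5055.

17.506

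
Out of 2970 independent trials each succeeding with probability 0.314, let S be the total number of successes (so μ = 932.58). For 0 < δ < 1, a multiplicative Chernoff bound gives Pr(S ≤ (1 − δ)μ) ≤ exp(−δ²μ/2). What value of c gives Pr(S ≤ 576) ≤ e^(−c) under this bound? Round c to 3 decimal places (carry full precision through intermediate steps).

68.171

Write 576 = (1 − δ)μ, so δ = 1 − 576/932.58 = 0.3823586…
Then the exponent is δ²μ/2 = (μ − 576)²/(2μ) = 68.170718.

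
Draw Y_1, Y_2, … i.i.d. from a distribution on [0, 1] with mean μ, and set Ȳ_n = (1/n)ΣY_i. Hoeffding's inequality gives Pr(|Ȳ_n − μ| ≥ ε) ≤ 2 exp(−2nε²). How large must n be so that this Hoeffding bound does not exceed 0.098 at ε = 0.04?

943

Require 2·exp(−2nε²) ≤ 0.098, i.e. 2nε² ≥ ln(2/0.098) = 3.015935.
So n ≥ 3.015935 / (2·0.04²) = 942.480.
The smallest integer n is 943.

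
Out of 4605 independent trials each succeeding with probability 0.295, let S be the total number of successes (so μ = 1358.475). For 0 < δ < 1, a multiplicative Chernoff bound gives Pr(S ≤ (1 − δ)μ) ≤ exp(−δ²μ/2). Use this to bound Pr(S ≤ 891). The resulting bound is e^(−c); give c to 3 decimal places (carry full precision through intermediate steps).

Write 891 = (1 − δ)μ, so δ = 1 − 891/1358.475 = 0.3441175…
Then the exponent is δ²μ/2 = (μ − 891)²/(2μ) = 80.433161.

80.433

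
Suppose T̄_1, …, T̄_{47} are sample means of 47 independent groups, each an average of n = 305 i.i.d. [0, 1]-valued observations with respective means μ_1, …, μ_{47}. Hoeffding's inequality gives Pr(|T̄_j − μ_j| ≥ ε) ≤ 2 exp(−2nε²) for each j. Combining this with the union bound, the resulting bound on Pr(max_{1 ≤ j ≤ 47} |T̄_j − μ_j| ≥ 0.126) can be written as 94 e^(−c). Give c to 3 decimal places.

9.684

Union bound over the 47 events: Pr(max_{1 ≤ j ≤ 47} |T̄_j − μ_j| ≥ 0.126) ≤ 47·2·exp(−2nε²) = 94 exp(−2·305·0.126²).
So c = 2·305·0.126² = 9.6844.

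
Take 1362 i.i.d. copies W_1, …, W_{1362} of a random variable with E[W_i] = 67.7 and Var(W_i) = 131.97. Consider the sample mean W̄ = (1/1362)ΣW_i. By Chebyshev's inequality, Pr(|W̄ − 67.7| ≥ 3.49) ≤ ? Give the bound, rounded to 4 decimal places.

0.0080

Var(W̄) = Var(W_i)/n = 131.97/1362 = 0.096894.
Chebyshev: Pr(|W̄ − 67.7| ≥ 3.49) ≤ Var(W̄)/(3.49)² = 131.97/(1362·3.49²) = 0.0080.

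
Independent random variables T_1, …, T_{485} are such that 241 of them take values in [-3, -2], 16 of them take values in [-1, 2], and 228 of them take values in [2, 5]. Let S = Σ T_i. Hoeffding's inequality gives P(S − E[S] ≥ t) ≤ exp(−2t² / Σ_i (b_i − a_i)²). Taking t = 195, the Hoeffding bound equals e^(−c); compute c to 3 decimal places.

Σ(b_i − a_i)² = 241·1² + 16·3² + 228·3² = 2437.
c = 2t² / 2437 = 2·195² / 2437 = 31.2064.

31.206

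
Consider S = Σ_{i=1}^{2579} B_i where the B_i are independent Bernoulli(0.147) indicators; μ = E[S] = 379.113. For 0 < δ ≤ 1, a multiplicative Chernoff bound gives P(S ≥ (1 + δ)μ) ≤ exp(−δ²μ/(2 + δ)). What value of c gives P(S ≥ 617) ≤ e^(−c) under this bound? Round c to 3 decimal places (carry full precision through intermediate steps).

Write 617 = (1 + δ)μ, so δ = 617/379.113 − 1 = 0.6274831…
Then the exponent is δ²μ/(2 + δ) = (617 − μ)² / (μ·(2 + δ)) = 56.811049.

56.811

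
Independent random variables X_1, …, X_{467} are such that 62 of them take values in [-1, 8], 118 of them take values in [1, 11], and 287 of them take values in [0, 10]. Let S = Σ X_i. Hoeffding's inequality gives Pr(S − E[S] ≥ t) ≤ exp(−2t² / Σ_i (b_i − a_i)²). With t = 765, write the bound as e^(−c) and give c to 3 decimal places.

25.712

Σ(b_i − a_i)² = 62·9² + 118·10² + 287·10² = 45522.
c = 2t² / 45522 = 2·765² / 45522 = 25.7117.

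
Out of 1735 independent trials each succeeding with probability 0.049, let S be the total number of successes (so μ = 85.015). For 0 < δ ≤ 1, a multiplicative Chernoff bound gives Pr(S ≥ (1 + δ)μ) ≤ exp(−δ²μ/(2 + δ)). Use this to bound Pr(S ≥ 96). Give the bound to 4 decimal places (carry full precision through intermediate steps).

0.5134

Write 96 = (1 + δ)μ, so δ = 96/85.015 − 1 = 0.1292125…
Then the exponent is δ²μ/(2 + δ) = (96 − μ)² / (μ·(2 + δ)) = 0.666631.
Bound = exp(−0.666631) = 0.51344.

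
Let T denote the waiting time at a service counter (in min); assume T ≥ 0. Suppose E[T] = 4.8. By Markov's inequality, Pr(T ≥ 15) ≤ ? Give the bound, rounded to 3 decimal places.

0.320

Markov's inequality: for a non-negative random variable, Pr(T ≥ a) ≤ E[T]/a.
Here E[T] = 4.8 and a = 15, so the bound is 4.8/15 = 0.3200.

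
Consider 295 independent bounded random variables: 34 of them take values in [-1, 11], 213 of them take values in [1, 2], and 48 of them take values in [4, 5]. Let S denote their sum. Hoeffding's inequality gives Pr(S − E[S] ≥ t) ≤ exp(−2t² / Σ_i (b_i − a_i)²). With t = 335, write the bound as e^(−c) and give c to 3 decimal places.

Σ(b_i − a_i)² = 34·12² + 213·1² + 48·1² = 5157.
c = 2t² / 5157 = 2·335² / 5157 = 43.5234.

43.523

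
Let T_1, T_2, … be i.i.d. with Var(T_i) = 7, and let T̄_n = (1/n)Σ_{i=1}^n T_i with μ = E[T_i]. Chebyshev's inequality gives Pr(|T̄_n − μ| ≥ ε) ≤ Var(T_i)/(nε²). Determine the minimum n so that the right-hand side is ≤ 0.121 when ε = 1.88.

17

Require 7/(n·1.88²) ≤ 0.121, i.e. n ≥ 7/(0.121·1.88²) = 16.368.
The smallest integer n is 17.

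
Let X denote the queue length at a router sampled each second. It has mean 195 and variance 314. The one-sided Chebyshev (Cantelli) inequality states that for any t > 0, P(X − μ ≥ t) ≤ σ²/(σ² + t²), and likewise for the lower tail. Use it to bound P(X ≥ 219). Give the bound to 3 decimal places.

Here σ² = 314 and t = 24, so σ² + t² = 890.
Cantelli's bound: 314/890 = 0.3528.

0.353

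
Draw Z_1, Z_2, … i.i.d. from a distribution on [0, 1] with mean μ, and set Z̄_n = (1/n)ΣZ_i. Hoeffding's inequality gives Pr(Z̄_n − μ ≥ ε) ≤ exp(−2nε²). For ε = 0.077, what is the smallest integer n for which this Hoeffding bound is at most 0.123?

177

Require exp(−2nε²) ≤ 0.123, i.e. 2nε² ≥ ln(1/0.123) = 2.095571.
So n ≥ 2.095571 / (2·0.077²) = 176.722.
The smallest integer n is 177.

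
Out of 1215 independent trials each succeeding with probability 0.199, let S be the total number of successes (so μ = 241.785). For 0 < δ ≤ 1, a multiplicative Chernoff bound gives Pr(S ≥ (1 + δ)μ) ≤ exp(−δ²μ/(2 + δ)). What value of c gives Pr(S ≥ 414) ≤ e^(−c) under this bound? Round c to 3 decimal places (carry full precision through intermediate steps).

Write 414 = (1 + δ)μ, so δ = 414/241.785 − 1 = 0.712265…
Then the exponent is δ²μ/(2 + δ) = (414 − μ)² / (μ·(2 + δ)) = 45.225198.

45.225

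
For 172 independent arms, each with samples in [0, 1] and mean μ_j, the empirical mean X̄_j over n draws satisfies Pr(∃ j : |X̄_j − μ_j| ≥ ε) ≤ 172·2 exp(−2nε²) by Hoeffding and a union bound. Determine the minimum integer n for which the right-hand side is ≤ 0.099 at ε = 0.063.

Need 2·172·exp(−2nε²) ≤ 0.099, i.e. exp(−2nε²) ≤ 0.099/344.
So 2nε² ≥ ln(344/0.099) = 8.153277.
Hence n ≥ 8.153277/(2·0.063²) = 1027.120.
The smallest integer n is 1028.

1028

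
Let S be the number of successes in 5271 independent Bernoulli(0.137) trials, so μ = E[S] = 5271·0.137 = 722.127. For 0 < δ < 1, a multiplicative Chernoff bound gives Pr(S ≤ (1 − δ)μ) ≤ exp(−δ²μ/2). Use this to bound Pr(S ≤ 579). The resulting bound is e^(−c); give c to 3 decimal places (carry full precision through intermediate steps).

14.184

Write 579 = (1 − δ)μ, so δ = 1 − 579/722.127 = 0.198202…
Then the exponent is δ²μ/2 = (μ − 579)²/(2μ) = 14.184027.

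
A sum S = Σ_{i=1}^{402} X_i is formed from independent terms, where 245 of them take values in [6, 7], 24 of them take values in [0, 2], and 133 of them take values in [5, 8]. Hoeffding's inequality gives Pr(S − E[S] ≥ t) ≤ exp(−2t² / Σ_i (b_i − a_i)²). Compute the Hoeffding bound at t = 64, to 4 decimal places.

0.0049

Σ(b_i − a_i)² = 245·1² + 24·2² + 133·3² = 1538.
Exponent = 2·64² / 1538 = 5.32640.
Bound = exp(−5.32640) = 0.00486.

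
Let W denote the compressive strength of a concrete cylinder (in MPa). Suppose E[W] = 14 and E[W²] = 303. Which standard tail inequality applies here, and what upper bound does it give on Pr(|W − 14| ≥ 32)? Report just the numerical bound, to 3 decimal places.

The first two moments determine the variance, so Chebyshev's inequality is the sharpest standard bound available.
Var(W) = E[W²] − (E[W])² = 303 − 196 = 107.
Chebyshev's inequality: Pr(|W − μ| ≥ t) ≤ Var(W)/t² = 107/1024 = 0.1045.

0.104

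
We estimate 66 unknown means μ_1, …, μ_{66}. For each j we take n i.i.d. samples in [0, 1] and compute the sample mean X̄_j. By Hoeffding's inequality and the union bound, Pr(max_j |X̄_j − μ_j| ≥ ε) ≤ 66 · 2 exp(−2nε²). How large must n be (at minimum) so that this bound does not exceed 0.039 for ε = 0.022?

Need 2·66·exp(−2nε²) ≤ 0.039, i.e. exp(−2nε²) ≤ 0.039/132.
So 2nε² ≥ ln(132/0.039) = 8.126996.
Hence n ≥ 8.126996/(2·0.022²) = 8395.657.
The smallest integer n is 8396.

8396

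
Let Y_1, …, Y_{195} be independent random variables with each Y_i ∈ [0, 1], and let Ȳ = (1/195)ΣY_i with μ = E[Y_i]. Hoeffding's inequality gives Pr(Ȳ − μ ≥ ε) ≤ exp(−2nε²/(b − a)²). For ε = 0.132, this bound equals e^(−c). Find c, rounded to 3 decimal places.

6.795

c = 2nε²/(b − a)² = 2·195·0.132² / 1² = 6.7954.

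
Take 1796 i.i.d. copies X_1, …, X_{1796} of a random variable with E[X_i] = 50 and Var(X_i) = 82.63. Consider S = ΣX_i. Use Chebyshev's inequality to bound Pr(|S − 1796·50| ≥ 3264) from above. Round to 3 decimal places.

0.014

Var(S) = n·Var(X_i) = 1796·82.63 = 148403.48.
Chebyshev: Pr(|S − 1796·50| ≥ 3264) ≤ Var(S)/3264² = 148403.48/10653696 = 0.0139.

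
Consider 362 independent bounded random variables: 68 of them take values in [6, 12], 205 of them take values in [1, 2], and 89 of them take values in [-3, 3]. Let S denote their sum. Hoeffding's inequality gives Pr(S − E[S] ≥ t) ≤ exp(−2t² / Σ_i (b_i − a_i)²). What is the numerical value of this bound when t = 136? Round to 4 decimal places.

Σ(b_i − a_i)² = 68·6² + 205·1² + 89·6² = 5857.
Exponent = 2·136² / 5857 = 6.31586.
Bound = exp(−6.31586) = 0.00181.

0.0018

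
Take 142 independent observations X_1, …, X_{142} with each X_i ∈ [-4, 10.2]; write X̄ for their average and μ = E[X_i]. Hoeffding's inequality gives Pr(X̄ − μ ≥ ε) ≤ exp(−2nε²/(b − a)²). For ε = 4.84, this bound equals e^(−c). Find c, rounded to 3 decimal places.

c = 2nε²/(b − a)² = 2·142·4.84² / 14.2² = 32.9938.

32.994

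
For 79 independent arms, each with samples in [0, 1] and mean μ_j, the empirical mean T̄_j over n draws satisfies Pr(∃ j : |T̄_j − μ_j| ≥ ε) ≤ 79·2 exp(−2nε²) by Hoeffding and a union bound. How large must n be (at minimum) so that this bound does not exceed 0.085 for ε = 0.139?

195

Need 2·79·exp(−2nε²) ≤ 0.085, i.e. exp(−2nε²) ≤ 0.085/158.
So 2nε² ≥ ln(158/0.085) = 7.527699.
Hence n ≥ 7.527699/(2·0.139²) = 194.806.
The smallest integer n is 195.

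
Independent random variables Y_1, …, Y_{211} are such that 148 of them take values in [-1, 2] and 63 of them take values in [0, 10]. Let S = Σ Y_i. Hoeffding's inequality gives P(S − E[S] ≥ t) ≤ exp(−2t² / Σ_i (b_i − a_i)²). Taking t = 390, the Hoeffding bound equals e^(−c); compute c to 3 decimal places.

39.858

Σ(b_i − a_i)² = 148·3² + 63·10² = 7632.
c = 2t² / 7632 = 2·390² / 7632 = 39.8585.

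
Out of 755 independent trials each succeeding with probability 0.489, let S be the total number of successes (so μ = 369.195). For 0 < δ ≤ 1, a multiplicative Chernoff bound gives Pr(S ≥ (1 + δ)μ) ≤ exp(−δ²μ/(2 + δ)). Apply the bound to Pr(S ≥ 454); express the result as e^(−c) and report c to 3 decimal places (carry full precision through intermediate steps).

8.737

Write 454 = (1 + δ)μ, so δ = 454/369.195 − 1 = 0.2297025…
Then the exponent is δ²μ/(2 + δ) = (454 − μ)² / (μ·(2 + δ)) = 8.736555.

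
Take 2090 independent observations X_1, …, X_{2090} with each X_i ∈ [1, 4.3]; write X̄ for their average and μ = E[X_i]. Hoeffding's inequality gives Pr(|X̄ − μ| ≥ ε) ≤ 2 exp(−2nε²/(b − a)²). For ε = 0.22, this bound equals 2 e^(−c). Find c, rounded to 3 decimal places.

18.578

c = 2nε²/(b − a)² = 2·2090·0.22² / 3.3² = 18.5778.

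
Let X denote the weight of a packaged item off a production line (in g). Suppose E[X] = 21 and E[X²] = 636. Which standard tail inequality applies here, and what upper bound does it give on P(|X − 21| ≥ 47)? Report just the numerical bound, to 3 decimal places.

The first two moments determine the variance, so Chebyshev's inequality is the sharpest standard bound available.
Var(X) = E[X²] − (E[X])² = 636 − 441 = 195.
Chebyshev's inequality: P(|X − μ| ≥ t) ≤ Var(X)/t² = 195/2209 = 0.0883.

0.088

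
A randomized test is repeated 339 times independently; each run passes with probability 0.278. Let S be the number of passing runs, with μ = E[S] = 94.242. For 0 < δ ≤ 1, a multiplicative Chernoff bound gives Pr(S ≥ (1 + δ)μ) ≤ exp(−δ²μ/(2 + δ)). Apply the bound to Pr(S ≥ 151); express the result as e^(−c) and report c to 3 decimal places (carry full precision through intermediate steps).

Write 151 = (1 + δ)μ, so δ = 151/94.242 − 1 = 0.602258…
Then the exponent is δ²μ/(2 + δ) = (151 − μ)² / (μ·(2 + δ)) = 13.135884.

13.136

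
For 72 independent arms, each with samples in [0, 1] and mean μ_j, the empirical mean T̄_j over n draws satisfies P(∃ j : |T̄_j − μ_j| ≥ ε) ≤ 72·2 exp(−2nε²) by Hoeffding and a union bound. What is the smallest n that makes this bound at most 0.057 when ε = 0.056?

Need 2·72·exp(−2nε²) ≤ 0.057, i.e. exp(−2nε²) ≤ 0.057/144.
So 2nε² ≥ ln(144/0.057) = 7.834517.
Hence n ≥ 7.834517/(2·0.056²) = 1249.126.
The smallest integer n is 1250.

1250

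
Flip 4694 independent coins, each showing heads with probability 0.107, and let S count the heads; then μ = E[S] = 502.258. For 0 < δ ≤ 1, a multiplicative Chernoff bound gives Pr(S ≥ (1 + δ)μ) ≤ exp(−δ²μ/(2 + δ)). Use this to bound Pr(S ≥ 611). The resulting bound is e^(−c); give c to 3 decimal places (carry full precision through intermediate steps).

10.622

Write 611 = (1 + δ)μ, so δ = 611/502.258 − 1 = 0.2165063…
Then the exponent is δ²μ/(2 + δ) = (611 − μ)² / (μ·(2 + δ)) = 10.621817.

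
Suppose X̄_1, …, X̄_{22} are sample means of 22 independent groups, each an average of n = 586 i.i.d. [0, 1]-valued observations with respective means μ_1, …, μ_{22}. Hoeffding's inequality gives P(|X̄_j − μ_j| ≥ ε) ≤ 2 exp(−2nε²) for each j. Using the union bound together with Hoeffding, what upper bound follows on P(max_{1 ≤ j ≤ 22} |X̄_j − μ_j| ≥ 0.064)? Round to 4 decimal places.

Per-experiment Hoeffding bound: 2·exp(−2·586·0.064²) = 2·exp(−4.80051) = 0.016451.
Union bound over 22 events: 22·0.016451 = 0.36192.

0.3619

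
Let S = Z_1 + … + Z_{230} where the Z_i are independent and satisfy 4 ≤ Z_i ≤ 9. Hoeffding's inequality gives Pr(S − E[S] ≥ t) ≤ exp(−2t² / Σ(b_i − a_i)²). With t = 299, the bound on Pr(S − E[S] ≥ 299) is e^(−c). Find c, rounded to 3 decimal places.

31.096

Σ(b_i − a_i)² = 230·(5)² = 5750.
c = 2t²/5750 = 2·299²/5750 = 31.0960.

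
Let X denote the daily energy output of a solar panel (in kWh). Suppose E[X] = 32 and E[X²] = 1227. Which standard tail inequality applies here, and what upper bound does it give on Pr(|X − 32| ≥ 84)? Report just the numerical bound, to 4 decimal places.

The first two moments determine the variance, so Chebyshev's inequality is the sharpest standard bound available.
Var(X) = E[X²] − (E[X])² = 1227 − 1024 = 203.
Chebyshev's inequality: Pr(|X − μ| ≥ t) ≤ Var(X)/t² = 203/7056 = 0.0288.

0.0288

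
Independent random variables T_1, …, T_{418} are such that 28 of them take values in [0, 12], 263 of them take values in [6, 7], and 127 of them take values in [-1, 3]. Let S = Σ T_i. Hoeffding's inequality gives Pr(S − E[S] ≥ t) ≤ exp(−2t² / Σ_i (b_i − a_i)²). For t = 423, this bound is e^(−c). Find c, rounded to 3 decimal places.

56.560

Σ(b_i − a_i)² = 28·12² + 263·1² + 127·4² = 6327.
c = 2t² / 6327 = 2·423² / 6327 = 56.5605.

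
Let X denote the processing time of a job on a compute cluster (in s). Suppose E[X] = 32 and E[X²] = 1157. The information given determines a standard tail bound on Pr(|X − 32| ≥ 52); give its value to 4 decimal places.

0.0492

The first two moments determine the variance, so Chebyshev's inequality is the sharpest standard bound available.
Var(X) = E[X²] − (E[X])² = 1157 − 1024 = 133.
Chebyshev's inequality: Pr(|X − μ| ≥ t) ≤ Var(X)/t² = 133/2704 = 0.0492.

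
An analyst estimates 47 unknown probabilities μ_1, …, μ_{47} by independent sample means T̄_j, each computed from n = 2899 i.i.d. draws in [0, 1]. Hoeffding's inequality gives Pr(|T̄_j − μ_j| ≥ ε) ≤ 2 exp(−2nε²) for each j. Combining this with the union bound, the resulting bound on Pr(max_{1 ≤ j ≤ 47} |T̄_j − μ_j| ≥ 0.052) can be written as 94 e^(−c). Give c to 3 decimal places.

Union bound over the 47 events: Pr(max_{1 ≤ j ≤ 47} |T̄_j − μ_j| ≥ 0.052) ≤ 47·2·exp(−2nε²) = 94 exp(−2·2899·0.052²).
So c = 2·2899·0.052² = 15.6778.

15.678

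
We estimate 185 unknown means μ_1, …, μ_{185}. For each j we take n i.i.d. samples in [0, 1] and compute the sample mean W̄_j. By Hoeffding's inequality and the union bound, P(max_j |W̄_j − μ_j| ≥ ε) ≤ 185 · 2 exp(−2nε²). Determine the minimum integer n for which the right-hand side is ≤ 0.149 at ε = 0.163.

Need 2·185·exp(−2nε²) ≤ 0.149, i.e. exp(−2nε²) ≤ 0.149/370.
So 2nε² ≥ ln(370/0.149) = 7.817312.
Hence n ≥ 7.817312/(2·0.163²) = 147.113.
The smallest integer n is 148.

148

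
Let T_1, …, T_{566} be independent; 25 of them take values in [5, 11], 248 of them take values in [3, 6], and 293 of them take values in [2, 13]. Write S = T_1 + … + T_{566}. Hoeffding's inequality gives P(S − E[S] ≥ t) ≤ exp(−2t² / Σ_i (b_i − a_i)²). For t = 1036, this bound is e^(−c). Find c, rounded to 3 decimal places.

Σ(b_i − a_i)² = 25·6² + 248·3² + 293·11² = 38585.
c = 2t² / 38585 = 2·1036² / 38585 = 55.6328.

55.633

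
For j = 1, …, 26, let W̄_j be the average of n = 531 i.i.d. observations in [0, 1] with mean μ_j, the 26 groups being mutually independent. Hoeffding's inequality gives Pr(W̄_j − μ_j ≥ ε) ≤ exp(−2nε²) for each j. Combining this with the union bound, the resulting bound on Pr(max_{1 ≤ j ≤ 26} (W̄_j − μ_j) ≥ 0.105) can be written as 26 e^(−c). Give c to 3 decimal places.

11.709

Union bound over the 26 events: Pr(max_{1 ≤ j ≤ 26} (W̄_j − μ_j) ≥ 0.105) ≤ 26·exp(−2nε²) = 26 exp(−2·531·0.105²).
So c = 2·531·0.105² = 11.7086.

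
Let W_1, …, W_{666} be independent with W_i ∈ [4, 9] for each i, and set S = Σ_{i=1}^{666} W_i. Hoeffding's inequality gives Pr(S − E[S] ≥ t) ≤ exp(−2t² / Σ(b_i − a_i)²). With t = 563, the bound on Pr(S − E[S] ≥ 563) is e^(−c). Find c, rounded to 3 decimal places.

Σ(b_i − a_i)² = 666·(5)² = 16650.
c = 2t²/16650 = 2·563²/16650 = 38.0744.

38.074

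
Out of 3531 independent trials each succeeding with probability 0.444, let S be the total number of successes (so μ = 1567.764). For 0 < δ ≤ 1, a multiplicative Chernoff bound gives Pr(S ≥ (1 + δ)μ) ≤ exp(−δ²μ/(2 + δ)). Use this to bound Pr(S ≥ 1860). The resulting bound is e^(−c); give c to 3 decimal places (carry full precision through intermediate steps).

24.915

Write 1860 = (1 + δ)μ, so δ = 1860/1567.764 − 1 = 0.1864031…
Then the exponent is δ²μ/(2 + δ) = (1860 − μ)² / (μ·(2 + δ)) = 24.914749.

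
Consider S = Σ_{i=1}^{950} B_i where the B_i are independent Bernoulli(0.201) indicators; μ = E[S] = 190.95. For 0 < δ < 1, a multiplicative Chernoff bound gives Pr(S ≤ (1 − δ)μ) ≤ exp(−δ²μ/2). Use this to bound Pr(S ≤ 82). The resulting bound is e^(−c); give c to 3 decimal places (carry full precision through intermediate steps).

31.082

Write 82 = (1 − δ)μ, so δ = 1 − 82/190.95 = 0.5705682…
Then the exponent is δ²μ/2 = (μ − 82)²/(2μ) = 31.081703.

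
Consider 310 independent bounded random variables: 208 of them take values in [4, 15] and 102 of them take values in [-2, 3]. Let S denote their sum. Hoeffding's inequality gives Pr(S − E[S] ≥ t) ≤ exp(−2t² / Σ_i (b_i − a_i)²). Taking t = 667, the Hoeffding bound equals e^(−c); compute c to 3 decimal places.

Σ(b_i − a_i)² = 208·11² + 102·5² = 27718.
c = 2t² / 27718 = 2·667² / 27718 = 32.1011.

32.101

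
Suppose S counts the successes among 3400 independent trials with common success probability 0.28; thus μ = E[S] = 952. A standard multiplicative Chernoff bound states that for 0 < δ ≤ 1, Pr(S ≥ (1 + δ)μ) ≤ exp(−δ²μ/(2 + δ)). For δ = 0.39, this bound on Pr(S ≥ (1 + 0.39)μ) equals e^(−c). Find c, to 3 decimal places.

60.585

c = δ²μ/(2 + δ) = 0.39²·952/(2 + 0.39) = 60.5854.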